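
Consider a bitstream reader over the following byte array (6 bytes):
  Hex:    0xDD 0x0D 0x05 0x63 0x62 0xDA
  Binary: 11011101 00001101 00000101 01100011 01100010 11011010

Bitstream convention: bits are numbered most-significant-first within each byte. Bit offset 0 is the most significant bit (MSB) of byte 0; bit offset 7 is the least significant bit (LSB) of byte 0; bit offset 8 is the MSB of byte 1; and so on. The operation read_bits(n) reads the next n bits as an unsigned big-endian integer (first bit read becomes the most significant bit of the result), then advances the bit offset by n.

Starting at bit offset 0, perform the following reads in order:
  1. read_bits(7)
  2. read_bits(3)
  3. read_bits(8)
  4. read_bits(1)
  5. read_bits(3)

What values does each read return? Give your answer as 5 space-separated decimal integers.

Answer: 110 4 52 0 1

Derivation:
Read 1: bits[0:7] width=7 -> value=110 (bin 1101110); offset now 7 = byte 0 bit 7; 41 bits remain
Read 2: bits[7:10] width=3 -> value=4 (bin 100); offset now 10 = byte 1 bit 2; 38 bits remain
Read 3: bits[10:18] width=8 -> value=52 (bin 00110100); offset now 18 = byte 2 bit 2; 30 bits remain
Read 4: bits[18:19] width=1 -> value=0 (bin 0); offset now 19 = byte 2 bit 3; 29 bits remain
Read 5: bits[19:22] width=3 -> value=1 (bin 001); offset now 22 = byte 2 bit 6; 26 bits remain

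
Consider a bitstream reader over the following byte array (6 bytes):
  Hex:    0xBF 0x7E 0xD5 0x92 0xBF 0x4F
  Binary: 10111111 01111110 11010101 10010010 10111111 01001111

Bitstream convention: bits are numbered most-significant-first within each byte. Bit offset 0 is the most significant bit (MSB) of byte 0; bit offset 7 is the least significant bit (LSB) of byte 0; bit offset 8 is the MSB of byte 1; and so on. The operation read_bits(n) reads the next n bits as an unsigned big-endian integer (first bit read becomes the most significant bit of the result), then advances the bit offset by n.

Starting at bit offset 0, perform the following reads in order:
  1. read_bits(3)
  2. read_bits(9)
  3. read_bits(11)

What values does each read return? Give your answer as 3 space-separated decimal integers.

Answer: 5 503 1898

Derivation:
Read 1: bits[0:3] width=3 -> value=5 (bin 101); offset now 3 = byte 0 bit 3; 45 bits remain
Read 2: bits[3:12] width=9 -> value=503 (bin 111110111); offset now 12 = byte 1 bit 4; 36 bits remain
Read 3: bits[12:23] width=11 -> value=1898 (bin 11101101010); offset now 23 = byte 2 bit 7; 25 bits remain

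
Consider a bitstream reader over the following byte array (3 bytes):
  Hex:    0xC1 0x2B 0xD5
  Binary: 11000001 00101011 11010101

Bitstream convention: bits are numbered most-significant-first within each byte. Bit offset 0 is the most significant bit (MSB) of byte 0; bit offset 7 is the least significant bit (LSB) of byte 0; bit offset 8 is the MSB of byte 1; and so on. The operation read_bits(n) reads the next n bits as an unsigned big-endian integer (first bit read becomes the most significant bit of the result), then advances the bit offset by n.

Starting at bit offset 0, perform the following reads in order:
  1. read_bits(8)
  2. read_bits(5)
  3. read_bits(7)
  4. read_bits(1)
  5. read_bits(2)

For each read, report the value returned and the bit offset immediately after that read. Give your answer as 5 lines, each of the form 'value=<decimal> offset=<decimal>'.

Answer: value=193 offset=8
value=5 offset=13
value=61 offset=20
value=0 offset=21
value=2 offset=23

Derivation:
Read 1: bits[0:8] width=8 -> value=193 (bin 11000001); offset now 8 = byte 1 bit 0; 16 bits remain
Read 2: bits[8:13] width=5 -> value=5 (bin 00101); offset now 13 = byte 1 bit 5; 11 bits remain
Read 3: bits[13:20] width=7 -> value=61 (bin 0111101); offset now 20 = byte 2 bit 4; 4 bits remain
Read 4: bits[20:21] width=1 -> value=0 (bin 0); offset now 21 = byte 2 bit 5; 3 bits remain
Read 5: bits[21:23] width=2 -> value=2 (bin 10); offset now 23 = byte 2 bit 7; 1 bits remain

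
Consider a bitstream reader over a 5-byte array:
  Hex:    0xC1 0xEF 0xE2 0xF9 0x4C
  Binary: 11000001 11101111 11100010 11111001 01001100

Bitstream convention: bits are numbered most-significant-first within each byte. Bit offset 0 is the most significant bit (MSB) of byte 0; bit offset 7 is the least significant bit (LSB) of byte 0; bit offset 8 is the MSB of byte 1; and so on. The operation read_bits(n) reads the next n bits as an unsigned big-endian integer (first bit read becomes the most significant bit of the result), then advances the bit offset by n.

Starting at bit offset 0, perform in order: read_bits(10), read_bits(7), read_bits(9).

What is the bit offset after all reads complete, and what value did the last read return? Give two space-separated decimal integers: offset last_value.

Answer: 26 395

Derivation:
Read 1: bits[0:10] width=10 -> value=775 (bin 1100000111); offset now 10 = byte 1 bit 2; 30 bits remain
Read 2: bits[10:17] width=7 -> value=95 (bin 1011111); offset now 17 = byte 2 bit 1; 23 bits remain
Read 3: bits[17:26] width=9 -> value=395 (bin 110001011); offset now 26 = byte 3 bit 2; 14 bits remain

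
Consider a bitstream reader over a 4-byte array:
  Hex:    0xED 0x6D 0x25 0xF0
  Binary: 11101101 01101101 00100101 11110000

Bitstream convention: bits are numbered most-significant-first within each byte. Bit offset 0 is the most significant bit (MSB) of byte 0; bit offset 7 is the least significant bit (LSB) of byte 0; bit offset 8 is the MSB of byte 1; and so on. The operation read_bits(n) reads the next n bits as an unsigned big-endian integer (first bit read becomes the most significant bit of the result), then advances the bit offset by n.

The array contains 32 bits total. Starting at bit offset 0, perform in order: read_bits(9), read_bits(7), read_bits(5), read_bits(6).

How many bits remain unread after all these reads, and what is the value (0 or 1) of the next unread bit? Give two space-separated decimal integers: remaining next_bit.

Answer: 5 1

Derivation:
Read 1: bits[0:9] width=9 -> value=474 (bin 111011010); offset now 9 = byte 1 bit 1; 23 bits remain
Read 2: bits[9:16] width=7 -> value=109 (bin 1101101); offset now 16 = byte 2 bit 0; 16 bits remain
Read 3: bits[16:21] width=5 -> value=4 (bin 00100); offset now 21 = byte 2 bit 5; 11 bits remain
Read 4: bits[21:27] width=6 -> value=47 (bin 101111); offset now 27 = byte 3 bit 3; 5 bits remain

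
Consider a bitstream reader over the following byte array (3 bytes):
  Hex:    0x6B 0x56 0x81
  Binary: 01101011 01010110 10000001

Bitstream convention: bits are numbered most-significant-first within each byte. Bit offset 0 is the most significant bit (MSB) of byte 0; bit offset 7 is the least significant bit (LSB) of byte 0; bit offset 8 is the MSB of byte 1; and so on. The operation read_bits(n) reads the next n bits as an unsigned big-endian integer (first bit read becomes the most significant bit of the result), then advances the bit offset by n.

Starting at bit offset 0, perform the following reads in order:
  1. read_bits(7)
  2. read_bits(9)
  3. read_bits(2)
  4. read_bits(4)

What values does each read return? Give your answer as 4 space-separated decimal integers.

Answer: 53 342 2 0

Derivation:
Read 1: bits[0:7] width=7 -> value=53 (bin 0110101); offset now 7 = byte 0 bit 7; 17 bits remain
Read 2: bits[7:16] width=9 -> value=342 (bin 101010110); offset now 16 = byte 2 bit 0; 8 bits remain
Read 3: bits[16:18] width=2 -> value=2 (bin 10); offset now 18 = byte 2 bit 2; 6 bits remain
Read 4: bits[18:22] width=4 -> value=0 (bin 0000); offset now 22 = byte 2 bit 6; 2 bits remain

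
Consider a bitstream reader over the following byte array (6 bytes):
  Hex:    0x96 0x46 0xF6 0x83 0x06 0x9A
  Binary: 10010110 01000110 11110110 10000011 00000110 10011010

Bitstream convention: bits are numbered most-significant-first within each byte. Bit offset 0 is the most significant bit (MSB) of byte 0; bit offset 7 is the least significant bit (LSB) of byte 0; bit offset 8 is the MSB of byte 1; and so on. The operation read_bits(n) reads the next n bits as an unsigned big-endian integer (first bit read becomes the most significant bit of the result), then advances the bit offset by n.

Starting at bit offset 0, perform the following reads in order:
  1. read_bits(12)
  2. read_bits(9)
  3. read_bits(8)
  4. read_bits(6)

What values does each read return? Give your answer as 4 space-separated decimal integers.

Answer: 2404 222 208 24

Derivation:
Read 1: bits[0:12] width=12 -> value=2404 (bin 100101100100); offset now 12 = byte 1 bit 4; 36 bits remain
Read 2: bits[12:21] width=9 -> value=222 (bin 011011110); offset now 21 = byte 2 bit 5; 27 bits remain
Read 3: bits[21:29] width=8 -> value=208 (bin 11010000); offset now 29 = byte 3 bit 5; 19 bits remain
Read 4: bits[29:35] width=6 -> value=24 (bin 011000); offset now 35 = byte 4 bit 3; 13 bits remain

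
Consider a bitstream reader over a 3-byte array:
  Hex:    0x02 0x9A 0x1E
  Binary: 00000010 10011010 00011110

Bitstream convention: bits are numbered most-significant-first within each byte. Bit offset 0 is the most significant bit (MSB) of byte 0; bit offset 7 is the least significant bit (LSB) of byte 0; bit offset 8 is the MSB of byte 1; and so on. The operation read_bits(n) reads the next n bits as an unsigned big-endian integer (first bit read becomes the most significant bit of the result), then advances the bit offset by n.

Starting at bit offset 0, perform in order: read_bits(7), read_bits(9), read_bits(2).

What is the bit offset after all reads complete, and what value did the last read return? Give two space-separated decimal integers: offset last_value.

Read 1: bits[0:7] width=7 -> value=1 (bin 0000001); offset now 7 = byte 0 bit 7; 17 bits remain
Read 2: bits[7:16] width=9 -> value=154 (bin 010011010); offset now 16 = byte 2 bit 0; 8 bits remain
Read 3: bits[16:18] width=2 -> value=0 (bin 00); offset now 18 = byte 2 bit 2; 6 bits remain

Answer: 18 0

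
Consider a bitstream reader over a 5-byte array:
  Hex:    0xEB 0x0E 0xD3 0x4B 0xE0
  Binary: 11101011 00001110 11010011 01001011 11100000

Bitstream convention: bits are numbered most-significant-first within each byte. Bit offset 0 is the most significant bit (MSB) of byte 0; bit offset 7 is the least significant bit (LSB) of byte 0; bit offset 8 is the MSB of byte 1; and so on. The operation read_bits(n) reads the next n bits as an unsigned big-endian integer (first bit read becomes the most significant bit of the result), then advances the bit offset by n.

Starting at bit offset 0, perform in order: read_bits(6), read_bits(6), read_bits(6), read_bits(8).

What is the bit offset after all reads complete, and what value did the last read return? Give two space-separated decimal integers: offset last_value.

Answer: 26 77

Derivation:
Read 1: bits[0:6] width=6 -> value=58 (bin 111010); offset now 6 = byte 0 bit 6; 34 bits remain
Read 2: bits[6:12] width=6 -> value=48 (bin 110000); offset now 12 = byte 1 bit 4; 28 bits remain
Read 3: bits[12:18] width=6 -> value=59 (bin 111011); offset now 18 = byte 2 bit 2; 22 bits remain
Read 4: bits[18:26] width=8 -> value=77 (bin 01001101); offset now 26 = byte 3 bit 2; 14 bits remain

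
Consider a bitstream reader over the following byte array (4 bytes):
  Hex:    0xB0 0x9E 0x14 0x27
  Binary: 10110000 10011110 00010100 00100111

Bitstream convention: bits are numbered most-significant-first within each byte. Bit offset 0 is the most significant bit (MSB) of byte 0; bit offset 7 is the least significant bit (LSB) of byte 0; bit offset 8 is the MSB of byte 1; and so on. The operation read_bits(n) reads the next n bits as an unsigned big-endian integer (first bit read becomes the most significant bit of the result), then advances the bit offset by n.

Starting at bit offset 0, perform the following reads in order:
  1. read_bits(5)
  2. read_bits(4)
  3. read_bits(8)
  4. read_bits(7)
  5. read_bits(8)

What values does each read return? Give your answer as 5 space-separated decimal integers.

Read 1: bits[0:5] width=5 -> value=22 (bin 10110); offset now 5 = byte 0 bit 5; 27 bits remain
Read 2: bits[5:9] width=4 -> value=1 (bin 0001); offset now 9 = byte 1 bit 1; 23 bits remain
Read 3: bits[9:17] width=8 -> value=60 (bin 00111100); offset now 17 = byte 2 bit 1; 15 bits remain
Read 4: bits[17:24] width=7 -> value=20 (bin 0010100); offset now 24 = byte 3 bit 0; 8 bits remain
Read 5: bits[24:32] width=8 -> value=39 (bin 00100111); offset now 32 = byte 4 bit 0; 0 bits remain

Answer: 22 1 60 20 39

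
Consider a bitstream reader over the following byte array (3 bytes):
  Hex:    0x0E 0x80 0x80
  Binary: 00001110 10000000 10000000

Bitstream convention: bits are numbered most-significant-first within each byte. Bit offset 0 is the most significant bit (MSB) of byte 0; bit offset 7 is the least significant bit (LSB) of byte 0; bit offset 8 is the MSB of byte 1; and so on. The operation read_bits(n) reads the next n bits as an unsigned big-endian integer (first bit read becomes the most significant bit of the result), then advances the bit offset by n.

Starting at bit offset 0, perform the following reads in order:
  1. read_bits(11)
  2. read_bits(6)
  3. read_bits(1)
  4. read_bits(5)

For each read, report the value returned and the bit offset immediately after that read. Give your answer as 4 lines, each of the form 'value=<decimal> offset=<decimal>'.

Answer: value=116 offset=11
value=1 offset=17
value=0 offset=18
value=0 offset=23

Derivation:
Read 1: bits[0:11] width=11 -> value=116 (bin 00001110100); offset now 11 = byte 1 bit 3; 13 bits remain
Read 2: bits[11:17] width=6 -> value=1 (bin 000001); offset now 17 = byte 2 bit 1; 7 bits remain
Read 3: bits[17:18] width=1 -> value=0 (bin 0); offset now 18 = byte 2 bit 2; 6 bits remain
Read 4: bits[18:23] width=5 -> value=0 (bin 00000); offset now 23 = byte 2 bit 7; 1 bits remain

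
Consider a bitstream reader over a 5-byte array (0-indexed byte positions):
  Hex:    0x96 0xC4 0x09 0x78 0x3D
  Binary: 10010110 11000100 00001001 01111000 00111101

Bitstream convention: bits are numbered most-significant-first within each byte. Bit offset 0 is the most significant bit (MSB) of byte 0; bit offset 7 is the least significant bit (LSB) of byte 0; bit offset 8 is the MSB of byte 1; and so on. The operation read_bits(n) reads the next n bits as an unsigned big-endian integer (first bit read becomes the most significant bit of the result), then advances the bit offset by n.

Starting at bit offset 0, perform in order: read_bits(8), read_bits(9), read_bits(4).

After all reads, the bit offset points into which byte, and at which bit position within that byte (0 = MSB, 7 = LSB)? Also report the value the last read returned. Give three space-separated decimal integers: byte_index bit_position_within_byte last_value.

Read 1: bits[0:8] width=8 -> value=150 (bin 10010110); offset now 8 = byte 1 bit 0; 32 bits remain
Read 2: bits[8:17] width=9 -> value=392 (bin 110001000); offset now 17 = byte 2 bit 1; 23 bits remain
Read 3: bits[17:21] width=4 -> value=1 (bin 0001); offset now 21 = byte 2 bit 5; 19 bits remain

Answer: 2 5 1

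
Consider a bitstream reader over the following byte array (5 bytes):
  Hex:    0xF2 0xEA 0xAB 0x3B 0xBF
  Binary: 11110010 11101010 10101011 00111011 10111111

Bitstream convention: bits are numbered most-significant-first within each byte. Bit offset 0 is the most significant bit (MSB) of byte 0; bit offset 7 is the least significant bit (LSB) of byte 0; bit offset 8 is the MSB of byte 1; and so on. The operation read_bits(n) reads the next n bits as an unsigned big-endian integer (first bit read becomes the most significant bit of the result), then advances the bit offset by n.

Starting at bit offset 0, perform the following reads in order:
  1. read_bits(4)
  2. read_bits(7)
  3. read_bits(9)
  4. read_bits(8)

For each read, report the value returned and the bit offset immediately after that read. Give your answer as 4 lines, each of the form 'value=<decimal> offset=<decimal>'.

Read 1: bits[0:4] width=4 -> value=15 (bin 1111); offset now 4 = byte 0 bit 4; 36 bits remain
Read 2: bits[4:11] width=7 -> value=23 (bin 0010111); offset now 11 = byte 1 bit 3; 29 bits remain
Read 3: bits[11:20] width=9 -> value=170 (bin 010101010); offset now 20 = byte 2 bit 4; 20 bits remain
Read 4: bits[20:28] width=8 -> value=179 (bin 10110011); offset now 28 = byte 3 bit 4; 12 bits remain

Answer: value=15 offset=4
value=23 offset=11
value=170 offset=20
value=179 offset=28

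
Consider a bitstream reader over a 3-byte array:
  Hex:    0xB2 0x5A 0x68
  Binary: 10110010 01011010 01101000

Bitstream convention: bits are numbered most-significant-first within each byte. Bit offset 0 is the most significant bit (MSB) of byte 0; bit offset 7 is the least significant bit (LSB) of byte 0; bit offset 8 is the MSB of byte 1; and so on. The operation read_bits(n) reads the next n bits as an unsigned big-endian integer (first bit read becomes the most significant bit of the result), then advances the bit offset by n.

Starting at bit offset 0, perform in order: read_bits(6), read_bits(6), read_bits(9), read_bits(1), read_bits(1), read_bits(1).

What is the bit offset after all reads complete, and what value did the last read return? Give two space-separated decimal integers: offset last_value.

Read 1: bits[0:6] width=6 -> value=44 (bin 101100); offset now 6 = byte 0 bit 6; 18 bits remain
Read 2: bits[6:12] width=6 -> value=37 (bin 100101); offset now 12 = byte 1 bit 4; 12 bits remain
Read 3: bits[12:21] width=9 -> value=333 (bin 101001101); offset now 21 = byte 2 bit 5; 3 bits remain
Read 4: bits[21:22] width=1 -> value=0 (bin 0); offset now 22 = byte 2 bit 6; 2 bits remain
Read 5: bits[22:23] width=1 -> value=0 (bin 0); offset now 23 = byte 2 bit 7; 1 bits remain
Read 6: bits[23:24] width=1 -> value=0 (bin 0); offset now 24 = byte 3 bit 0; 0 bits remain

Answer: 24 0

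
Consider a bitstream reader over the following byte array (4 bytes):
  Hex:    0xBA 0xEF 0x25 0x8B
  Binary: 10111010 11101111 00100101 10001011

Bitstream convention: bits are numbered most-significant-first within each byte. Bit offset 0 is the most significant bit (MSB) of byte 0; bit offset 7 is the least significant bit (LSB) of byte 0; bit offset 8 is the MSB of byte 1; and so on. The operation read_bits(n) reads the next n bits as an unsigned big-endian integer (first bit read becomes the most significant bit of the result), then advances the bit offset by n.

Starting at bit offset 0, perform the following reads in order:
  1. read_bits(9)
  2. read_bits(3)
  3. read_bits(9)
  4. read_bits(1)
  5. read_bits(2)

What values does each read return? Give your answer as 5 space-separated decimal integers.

Read 1: bits[0:9] width=9 -> value=373 (bin 101110101); offset now 9 = byte 1 bit 1; 23 bits remain
Read 2: bits[9:12] width=3 -> value=6 (bin 110); offset now 12 = byte 1 bit 4; 20 bits remain
Read 3: bits[12:21] width=9 -> value=484 (bin 111100100); offset now 21 = byte 2 bit 5; 11 bits remain
Read 4: bits[21:22] width=1 -> value=1 (bin 1); offset now 22 = byte 2 bit 6; 10 bits remain
Read 5: bits[22:24] width=2 -> value=1 (bin 01); offset now 24 = byte 3 bit 0; 8 bits remain

Answer: 373 6 484 1 1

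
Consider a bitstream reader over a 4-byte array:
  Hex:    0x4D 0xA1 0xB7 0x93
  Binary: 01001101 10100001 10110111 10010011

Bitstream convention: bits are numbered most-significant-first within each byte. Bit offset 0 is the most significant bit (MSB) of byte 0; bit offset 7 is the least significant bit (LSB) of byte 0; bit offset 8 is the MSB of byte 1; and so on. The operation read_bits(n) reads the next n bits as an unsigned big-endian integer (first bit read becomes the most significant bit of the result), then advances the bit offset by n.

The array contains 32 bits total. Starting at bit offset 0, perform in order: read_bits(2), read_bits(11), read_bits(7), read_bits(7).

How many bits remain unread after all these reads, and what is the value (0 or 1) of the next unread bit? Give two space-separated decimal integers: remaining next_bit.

Answer: 5 1

Derivation:
Read 1: bits[0:2] width=2 -> value=1 (bin 01); offset now 2 = byte 0 bit 2; 30 bits remain
Read 2: bits[2:13] width=11 -> value=436 (bin 00110110100); offset now 13 = byte 1 bit 5; 19 bits remain
Read 3: bits[13:20] width=7 -> value=27 (bin 0011011); offset now 20 = byte 2 bit 4; 12 bits remain
Read 4: bits[20:27] width=7 -> value=60 (bin 0111100); offset now 27 = byte 3 bit 3; 5 bits remain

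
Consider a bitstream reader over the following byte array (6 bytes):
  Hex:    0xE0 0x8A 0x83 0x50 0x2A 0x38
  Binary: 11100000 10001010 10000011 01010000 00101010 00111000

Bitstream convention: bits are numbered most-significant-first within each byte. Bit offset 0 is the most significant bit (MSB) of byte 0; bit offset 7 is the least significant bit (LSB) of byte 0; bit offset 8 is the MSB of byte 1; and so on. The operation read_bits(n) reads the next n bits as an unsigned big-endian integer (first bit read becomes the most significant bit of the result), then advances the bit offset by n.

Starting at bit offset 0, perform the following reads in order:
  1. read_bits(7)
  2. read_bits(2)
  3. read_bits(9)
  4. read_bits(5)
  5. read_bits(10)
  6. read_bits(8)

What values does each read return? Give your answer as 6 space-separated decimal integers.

Answer: 112 1 42 1 672 84

Derivation:
Read 1: bits[0:7] width=7 -> value=112 (bin 1110000); offset now 7 = byte 0 bit 7; 41 bits remain
Read 2: bits[7:9] width=2 -> value=1 (bin 01); offset now 9 = byte 1 bit 1; 39 bits remain
Read 3: bits[9:18] width=9 -> value=42 (bin 000101010); offset now 18 = byte 2 bit 2; 30 bits remain
Read 4: bits[18:23] width=5 -> value=1 (bin 00001); offset now 23 = byte 2 bit 7; 25 bits remain
Read 5: bits[23:33] width=10 -> value=672 (bin 1010100000); offset now 33 = byte 4 bit 1; 15 bits remain
Read 6: bits[33:41] width=8 -> value=84 (bin 01010100); offset now 41 = byte 5 bit 1; 7 bits remain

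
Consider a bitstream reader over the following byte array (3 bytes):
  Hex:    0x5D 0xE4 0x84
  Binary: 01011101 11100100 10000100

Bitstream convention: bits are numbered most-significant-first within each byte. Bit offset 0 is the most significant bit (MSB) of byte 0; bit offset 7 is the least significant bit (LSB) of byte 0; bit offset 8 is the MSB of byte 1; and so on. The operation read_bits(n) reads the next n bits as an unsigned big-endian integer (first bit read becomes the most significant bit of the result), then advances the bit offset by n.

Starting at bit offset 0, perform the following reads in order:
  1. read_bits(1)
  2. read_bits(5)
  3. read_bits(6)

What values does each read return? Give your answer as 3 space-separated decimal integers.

Read 1: bits[0:1] width=1 -> value=0 (bin 0); offset now 1 = byte 0 bit 1; 23 bits remain
Read 2: bits[1:6] width=5 -> value=23 (bin 10111); offset now 6 = byte 0 bit 6; 18 bits remain
Read 3: bits[6:12] width=6 -> value=30 (bin 011110); offset now 12 = byte 1 bit 4; 12 bits remain

Answer: 0 23 30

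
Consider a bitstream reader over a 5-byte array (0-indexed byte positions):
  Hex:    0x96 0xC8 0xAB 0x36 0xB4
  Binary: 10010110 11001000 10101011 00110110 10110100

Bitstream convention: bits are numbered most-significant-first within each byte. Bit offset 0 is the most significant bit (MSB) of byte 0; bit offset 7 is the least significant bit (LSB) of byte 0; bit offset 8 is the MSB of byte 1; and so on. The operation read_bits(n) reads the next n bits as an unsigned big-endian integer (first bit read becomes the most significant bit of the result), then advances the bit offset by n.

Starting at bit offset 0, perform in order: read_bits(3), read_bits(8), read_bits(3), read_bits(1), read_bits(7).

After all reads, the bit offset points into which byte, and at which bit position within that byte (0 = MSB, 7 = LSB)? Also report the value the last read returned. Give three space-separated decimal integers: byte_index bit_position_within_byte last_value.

Read 1: bits[0:3] width=3 -> value=4 (bin 100); offset now 3 = byte 0 bit 3; 37 bits remain
Read 2: bits[3:11] width=8 -> value=182 (bin 10110110); offset now 11 = byte 1 bit 3; 29 bits remain
Read 3: bits[11:14] width=3 -> value=2 (bin 010); offset now 14 = byte 1 bit 6; 26 bits remain
Read 4: bits[14:15] width=1 -> value=0 (bin 0); offset now 15 = byte 1 bit 7; 25 bits remain
Read 5: bits[15:22] width=7 -> value=42 (bin 0101010); offset now 22 = byte 2 bit 6; 18 bits remain

Answer: 2 6 42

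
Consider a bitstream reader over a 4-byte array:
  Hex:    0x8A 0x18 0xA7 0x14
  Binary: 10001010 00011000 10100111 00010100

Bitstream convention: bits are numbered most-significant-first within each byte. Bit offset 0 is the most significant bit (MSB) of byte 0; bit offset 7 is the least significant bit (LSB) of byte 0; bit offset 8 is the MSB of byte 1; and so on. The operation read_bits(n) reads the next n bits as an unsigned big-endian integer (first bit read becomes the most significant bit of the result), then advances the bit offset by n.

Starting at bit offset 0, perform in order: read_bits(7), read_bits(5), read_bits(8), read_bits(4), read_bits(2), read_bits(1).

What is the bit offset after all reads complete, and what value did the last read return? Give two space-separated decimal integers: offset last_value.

Answer: 27 0

Derivation:
Read 1: bits[0:7] width=7 -> value=69 (bin 1000101); offset now 7 = byte 0 bit 7; 25 bits remain
Read 2: bits[7:12] width=5 -> value=1 (bin 00001); offset now 12 = byte 1 bit 4; 20 bits remain
Read 3: bits[12:20] width=8 -> value=138 (bin 10001010); offset now 20 = byte 2 bit 4; 12 bits remain
Read 4: bits[20:24] width=4 -> value=7 (bin 0111); offset now 24 = byte 3 bit 0; 8 bits remain
Read 5: bits[24:26] width=2 -> value=0 (bin 00); offset now 26 = byte 3 bit 2; 6 bits remain
Read 6: bits[26:27] width=1 -> value=0 (bin 0); offset now 27 = byte 3 bit 3; 5 bits remain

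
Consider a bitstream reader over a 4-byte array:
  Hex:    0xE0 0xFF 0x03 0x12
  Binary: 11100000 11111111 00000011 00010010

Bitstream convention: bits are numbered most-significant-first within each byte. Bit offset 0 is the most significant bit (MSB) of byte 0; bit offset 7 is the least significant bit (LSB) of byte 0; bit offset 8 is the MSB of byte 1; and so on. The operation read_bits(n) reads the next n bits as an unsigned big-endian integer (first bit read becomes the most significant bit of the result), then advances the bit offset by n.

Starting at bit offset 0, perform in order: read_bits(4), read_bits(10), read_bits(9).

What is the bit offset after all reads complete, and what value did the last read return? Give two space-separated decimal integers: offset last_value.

Read 1: bits[0:4] width=4 -> value=14 (bin 1110); offset now 4 = byte 0 bit 4; 28 bits remain
Read 2: bits[4:14] width=10 -> value=63 (bin 0000111111); offset now 14 = byte 1 bit 6; 18 bits remain
Read 3: bits[14:23] width=9 -> value=385 (bin 110000001); offset now 23 = byte 2 bit 7; 9 bits remain

Answer: 23 385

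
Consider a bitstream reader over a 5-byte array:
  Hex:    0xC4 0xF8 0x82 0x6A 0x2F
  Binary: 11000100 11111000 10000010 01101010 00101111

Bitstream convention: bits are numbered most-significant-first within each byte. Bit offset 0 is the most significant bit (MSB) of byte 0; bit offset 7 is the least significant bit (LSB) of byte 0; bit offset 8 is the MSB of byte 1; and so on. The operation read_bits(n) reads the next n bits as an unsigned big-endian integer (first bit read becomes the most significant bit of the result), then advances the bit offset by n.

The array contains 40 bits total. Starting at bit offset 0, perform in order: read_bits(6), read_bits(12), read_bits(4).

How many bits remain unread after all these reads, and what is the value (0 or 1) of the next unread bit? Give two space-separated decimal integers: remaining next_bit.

Read 1: bits[0:6] width=6 -> value=49 (bin 110001); offset now 6 = byte 0 bit 6; 34 bits remain
Read 2: bits[6:18] width=12 -> value=994 (bin 001111100010); offset now 18 = byte 2 bit 2; 22 bits remain
Read 3: bits[18:22] width=4 -> value=0 (bin 0000); offset now 22 = byte 2 bit 6; 18 bits remain

Answer: 18 1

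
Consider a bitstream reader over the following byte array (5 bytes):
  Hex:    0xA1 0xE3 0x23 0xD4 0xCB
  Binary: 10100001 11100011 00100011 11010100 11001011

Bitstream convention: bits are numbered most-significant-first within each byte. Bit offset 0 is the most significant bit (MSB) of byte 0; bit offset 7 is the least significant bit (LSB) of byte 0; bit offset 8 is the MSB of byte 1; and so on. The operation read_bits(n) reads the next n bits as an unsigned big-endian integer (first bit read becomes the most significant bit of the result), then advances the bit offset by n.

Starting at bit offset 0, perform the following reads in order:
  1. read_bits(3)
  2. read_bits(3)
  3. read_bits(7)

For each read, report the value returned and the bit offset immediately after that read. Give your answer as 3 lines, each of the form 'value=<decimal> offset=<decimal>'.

Answer: value=5 offset=3
value=0 offset=6
value=60 offset=13

Derivation:
Read 1: bits[0:3] width=3 -> value=5 (bin 101); offset now 3 = byte 0 bit 3; 37 bits remain
Read 2: bits[3:6] width=3 -> value=0 (bin 000); offset now 6 = byte 0 bit 6; 34 bits remain
Read 3: bits[6:13] width=7 -> value=60 (bin 0111100); offset now 13 = byte 1 bit 5; 27 bits remain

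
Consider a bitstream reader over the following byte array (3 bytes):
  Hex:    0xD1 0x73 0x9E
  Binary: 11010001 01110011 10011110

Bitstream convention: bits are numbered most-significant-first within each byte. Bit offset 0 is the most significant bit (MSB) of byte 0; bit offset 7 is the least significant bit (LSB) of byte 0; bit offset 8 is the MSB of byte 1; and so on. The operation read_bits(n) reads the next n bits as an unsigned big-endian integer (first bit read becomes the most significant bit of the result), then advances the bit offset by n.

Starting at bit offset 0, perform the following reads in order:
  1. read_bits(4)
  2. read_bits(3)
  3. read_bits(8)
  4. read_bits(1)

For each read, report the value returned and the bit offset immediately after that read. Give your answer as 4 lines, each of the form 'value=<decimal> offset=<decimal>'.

Read 1: bits[0:4] width=4 -> value=13 (bin 1101); offset now 4 = byte 0 bit 4; 20 bits remain
Read 2: bits[4:7] width=3 -> value=0 (bin 000); offset now 7 = byte 0 bit 7; 17 bits remain
Read 3: bits[7:15] width=8 -> value=185 (bin 10111001); offset now 15 = byte 1 bit 7; 9 bits remain
Read 4: bits[15:16] width=1 -> value=1 (bin 1); offset now 16 = byte 2 bit 0; 8 bits remain

Answer: value=13 offset=4
value=0 offset=7
value=185 offset=15
value=1 offset=16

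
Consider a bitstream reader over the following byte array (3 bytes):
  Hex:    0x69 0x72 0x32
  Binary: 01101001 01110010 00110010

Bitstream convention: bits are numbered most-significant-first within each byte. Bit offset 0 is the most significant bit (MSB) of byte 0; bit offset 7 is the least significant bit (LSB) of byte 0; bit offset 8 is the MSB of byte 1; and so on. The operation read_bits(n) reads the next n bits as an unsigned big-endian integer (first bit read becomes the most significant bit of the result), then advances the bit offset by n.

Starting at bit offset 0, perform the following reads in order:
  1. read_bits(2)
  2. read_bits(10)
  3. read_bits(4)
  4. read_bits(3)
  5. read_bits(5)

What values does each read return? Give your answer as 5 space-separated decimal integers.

Read 1: bits[0:2] width=2 -> value=1 (bin 01); offset now 2 = byte 0 bit 2; 22 bits remain
Read 2: bits[2:12] width=10 -> value=663 (bin 1010010111); offset now 12 = byte 1 bit 4; 12 bits remain
Read 3: bits[12:16] width=4 -> value=2 (bin 0010); offset now 16 = byte 2 bit 0; 8 bits remain
Read 4: bits[16:19] width=3 -> value=1 (bin 001); offset now 19 = byte 2 bit 3; 5 bits remain
Read 5: bits[19:24] width=5 -> value=18 (bin 10010); offset now 24 = byte 3 bit 0; 0 bits remain

Answer: 1 663 2 1 18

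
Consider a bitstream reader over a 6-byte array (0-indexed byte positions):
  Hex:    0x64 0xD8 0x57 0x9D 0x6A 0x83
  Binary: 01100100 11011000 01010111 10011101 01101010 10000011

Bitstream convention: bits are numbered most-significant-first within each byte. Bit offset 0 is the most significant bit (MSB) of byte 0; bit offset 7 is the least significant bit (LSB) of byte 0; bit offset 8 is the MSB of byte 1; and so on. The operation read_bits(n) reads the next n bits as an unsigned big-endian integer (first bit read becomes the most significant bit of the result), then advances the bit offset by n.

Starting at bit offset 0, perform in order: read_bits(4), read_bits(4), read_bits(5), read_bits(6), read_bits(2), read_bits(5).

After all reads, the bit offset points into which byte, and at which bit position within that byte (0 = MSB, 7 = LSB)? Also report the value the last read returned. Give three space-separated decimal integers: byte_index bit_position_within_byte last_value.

Read 1: bits[0:4] width=4 -> value=6 (bin 0110); offset now 4 = byte 0 bit 4; 44 bits remain
Read 2: bits[4:8] width=4 -> value=4 (bin 0100); offset now 8 = byte 1 bit 0; 40 bits remain
Read 3: bits[8:13] width=5 -> value=27 (bin 11011); offset now 13 = byte 1 bit 5; 35 bits remain
Read 4: bits[13:19] width=6 -> value=2 (bin 000010); offset now 19 = byte 2 bit 3; 29 bits remain
Read 5: bits[19:21] width=2 -> value=2 (bin 10); offset now 21 = byte 2 bit 5; 27 bits remain
Read 6: bits[21:26] width=5 -> value=30 (bin 11110); offset now 26 = byte 3 bit 2; 22 bits remain

Answer: 3 2 30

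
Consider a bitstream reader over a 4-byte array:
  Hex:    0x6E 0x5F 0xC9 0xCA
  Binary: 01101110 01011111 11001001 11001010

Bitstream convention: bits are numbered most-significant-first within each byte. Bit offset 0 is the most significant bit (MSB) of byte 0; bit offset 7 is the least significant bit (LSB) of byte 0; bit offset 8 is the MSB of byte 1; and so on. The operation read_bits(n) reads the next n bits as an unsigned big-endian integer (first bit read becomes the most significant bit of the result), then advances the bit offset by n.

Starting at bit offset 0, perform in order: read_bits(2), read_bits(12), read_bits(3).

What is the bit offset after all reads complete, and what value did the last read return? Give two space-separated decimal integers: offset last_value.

Answer: 17 7

Derivation:
Read 1: bits[0:2] width=2 -> value=1 (bin 01); offset now 2 = byte 0 bit 2; 30 bits remain
Read 2: bits[2:14] width=12 -> value=2967 (bin 101110010111); offset now 14 = byte 1 bit 6; 18 bits remain
Read 3: bits[14:17] width=3 -> value=7 (bin 111); offset now 17 = byte 2 bit 1; 15 bits remain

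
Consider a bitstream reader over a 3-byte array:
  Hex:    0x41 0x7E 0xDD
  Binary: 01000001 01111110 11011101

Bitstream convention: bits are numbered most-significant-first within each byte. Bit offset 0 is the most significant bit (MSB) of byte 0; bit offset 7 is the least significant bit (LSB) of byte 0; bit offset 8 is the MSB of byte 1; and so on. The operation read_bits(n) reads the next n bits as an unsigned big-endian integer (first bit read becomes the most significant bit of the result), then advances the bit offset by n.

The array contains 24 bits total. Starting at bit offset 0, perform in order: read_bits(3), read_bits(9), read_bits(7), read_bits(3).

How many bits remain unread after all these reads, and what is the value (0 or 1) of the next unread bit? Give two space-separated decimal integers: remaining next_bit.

Read 1: bits[0:3] width=3 -> value=2 (bin 010); offset now 3 = byte 0 bit 3; 21 bits remain
Read 2: bits[3:12] width=9 -> value=23 (bin 000010111); offset now 12 = byte 1 bit 4; 12 bits remain
Read 3: bits[12:19] width=7 -> value=118 (bin 1110110); offset now 19 = byte 2 bit 3; 5 bits remain
Read 4: bits[19:22] width=3 -> value=7 (bin 111); offset now 22 = byte 2 bit 6; 2 bits remain

Answer: 2 0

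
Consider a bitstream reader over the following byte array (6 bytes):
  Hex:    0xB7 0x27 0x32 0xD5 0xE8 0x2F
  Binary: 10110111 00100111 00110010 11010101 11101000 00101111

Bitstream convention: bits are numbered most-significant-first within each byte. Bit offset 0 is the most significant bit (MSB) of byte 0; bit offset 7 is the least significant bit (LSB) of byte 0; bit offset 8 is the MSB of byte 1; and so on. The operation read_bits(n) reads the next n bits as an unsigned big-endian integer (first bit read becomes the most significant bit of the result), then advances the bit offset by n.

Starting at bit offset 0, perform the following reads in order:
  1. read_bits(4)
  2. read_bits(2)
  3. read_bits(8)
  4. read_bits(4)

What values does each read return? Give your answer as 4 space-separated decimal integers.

Answer: 11 1 201 12

Derivation:
Read 1: bits[0:4] width=4 -> value=11 (bin 1011); offset now 4 = byte 0 bit 4; 44 bits remain
Read 2: bits[4:6] width=2 -> value=1 (bin 01); offset now 6 = byte 0 bit 6; 42 bits remain
Read 3: bits[6:14] width=8 -> value=201 (bin 11001001); offset now 14 = byte 1 bit 6; 34 bits remain
Read 4: bits[14:18] width=4 -> value=12 (bin 1100); offset now 18 = byte 2 bit 2; 30 bits remain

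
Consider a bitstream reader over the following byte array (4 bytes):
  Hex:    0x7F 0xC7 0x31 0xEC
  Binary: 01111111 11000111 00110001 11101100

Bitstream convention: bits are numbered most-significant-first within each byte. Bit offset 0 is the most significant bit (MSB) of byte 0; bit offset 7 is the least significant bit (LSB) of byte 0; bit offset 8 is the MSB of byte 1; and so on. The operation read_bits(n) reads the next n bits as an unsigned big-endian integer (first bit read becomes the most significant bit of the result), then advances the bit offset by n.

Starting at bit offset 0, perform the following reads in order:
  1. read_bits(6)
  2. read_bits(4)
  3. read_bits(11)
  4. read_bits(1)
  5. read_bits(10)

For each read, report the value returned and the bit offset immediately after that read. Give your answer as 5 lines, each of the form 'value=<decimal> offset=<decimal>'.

Read 1: bits[0:6] width=6 -> value=31 (bin 011111); offset now 6 = byte 0 bit 6; 26 bits remain
Read 2: bits[6:10] width=4 -> value=15 (bin 1111); offset now 10 = byte 1 bit 2; 22 bits remain
Read 3: bits[10:21] width=11 -> value=230 (bin 00011100110); offset now 21 = byte 2 bit 5; 11 bits remain
Read 4: bits[21:22] width=1 -> value=0 (bin 0); offset now 22 = byte 2 bit 6; 10 bits remain
Read 5: bits[22:32] width=10 -> value=492 (bin 0111101100); offset now 32 = byte 4 bit 0; 0 bits remain

Answer: value=31 offset=6
value=15 offset=10
value=230 offset=21
value=0 offset=22
value=492 offset=32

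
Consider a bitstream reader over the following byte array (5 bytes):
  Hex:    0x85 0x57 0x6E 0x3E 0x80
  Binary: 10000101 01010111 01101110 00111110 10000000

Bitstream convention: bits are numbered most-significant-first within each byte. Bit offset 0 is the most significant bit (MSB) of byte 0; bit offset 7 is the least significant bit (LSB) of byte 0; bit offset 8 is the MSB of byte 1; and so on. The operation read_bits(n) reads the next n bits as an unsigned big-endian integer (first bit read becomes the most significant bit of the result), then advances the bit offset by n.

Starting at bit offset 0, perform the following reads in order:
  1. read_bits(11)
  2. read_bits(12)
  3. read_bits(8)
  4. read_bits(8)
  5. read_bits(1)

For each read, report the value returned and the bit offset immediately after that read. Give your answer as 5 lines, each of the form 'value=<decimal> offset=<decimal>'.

Answer: value=1066 offset=11
value=2999 offset=23
value=31 offset=31
value=64 offset=39
value=0 offset=40

Derivation:
Read 1: bits[0:11] width=11 -> value=1066 (bin 10000101010); offset now 11 = byte 1 bit 3; 29 bits remain
Read 2: bits[11:23] width=12 -> value=2999 (bin 101110110111); offset now 23 = byte 2 bit 7; 17 bits remain
Read 3: bits[23:31] width=8 -> value=31 (bin 00011111); offset now 31 = byte 3 bit 7; 9 bits remain
Read 4: bits[31:39] width=8 -> value=64 (bin 01000000); offset now 39 = byte 4 bit 7; 1 bits remain
Read 5: bits[39:40] width=1 -> value=0 (bin 0); offset now 40 = byte 5 bit 0; 0 bits remain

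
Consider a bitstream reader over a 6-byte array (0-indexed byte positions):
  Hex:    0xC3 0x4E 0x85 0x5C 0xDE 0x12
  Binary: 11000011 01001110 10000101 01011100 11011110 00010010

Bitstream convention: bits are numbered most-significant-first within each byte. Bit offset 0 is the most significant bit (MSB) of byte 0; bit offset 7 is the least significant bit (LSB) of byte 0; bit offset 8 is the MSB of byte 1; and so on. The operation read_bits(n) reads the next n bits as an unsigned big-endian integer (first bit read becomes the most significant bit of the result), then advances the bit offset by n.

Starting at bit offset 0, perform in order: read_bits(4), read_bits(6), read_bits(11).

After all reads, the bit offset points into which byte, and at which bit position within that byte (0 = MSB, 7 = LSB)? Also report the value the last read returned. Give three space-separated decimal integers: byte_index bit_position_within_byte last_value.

Read 1: bits[0:4] width=4 -> value=12 (bin 1100); offset now 4 = byte 0 bit 4; 44 bits remain
Read 2: bits[4:10] width=6 -> value=13 (bin 001101); offset now 10 = byte 1 bit 2; 38 bits remain
Read 3: bits[10:21] width=11 -> value=464 (bin 00111010000); offset now 21 = byte 2 bit 5; 27 bits remain

Answer: 2 5 464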